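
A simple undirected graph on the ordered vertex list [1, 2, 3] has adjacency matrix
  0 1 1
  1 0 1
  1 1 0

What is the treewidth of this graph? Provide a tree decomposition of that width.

Treewidth 2.
One such decomposition:
Bags: B1 = {1, 2, 3}
Tree: (single bag)

With just one bag of size 3, the width is 3 − 1 = 2, so tw(G) ≤ 2. For the lower bound, the 3 vertices {1, 2, 3} are pairwise adjacent, and any tree decomposition puts a clique entirely inside one bag — forcing width ≥ 2. The upper and lower bounds meet at 2, so that is the treewidth.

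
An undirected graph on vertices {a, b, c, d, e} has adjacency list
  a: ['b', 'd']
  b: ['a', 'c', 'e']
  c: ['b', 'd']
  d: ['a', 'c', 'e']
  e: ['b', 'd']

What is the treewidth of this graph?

2

A width-2 tree decomposition is:
Bags: B1 = {b, c, d}  B2 = {a, b, d}  B3 = {b, d, e}
Tree: B1–B2, B2–B3
Every bag has size at most 3, so the width is 3 − 1 = 2 and tw(G) ≤ 2. The edges d–c–b–a–d form a cycle, so G is not a tree and its treewidth is at least 2. Hence tw(G) = 2 exactly.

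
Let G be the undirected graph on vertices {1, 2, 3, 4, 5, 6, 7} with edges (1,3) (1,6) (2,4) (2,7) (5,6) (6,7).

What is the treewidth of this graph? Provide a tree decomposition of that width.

Treewidth 1.
One optimal decomposition is:
Bags: B1 = {6, 7}  B2 = {5, 6}  B3 = {1, 6}  B4 = {2, 7}  B5 = {2, 4}  B6 = {1, 3}
Tree: B1–B2, B2–B3, B1–B4, B4–B5, B3–B6

The largest bag has 2 vertices, giving width 1; this decomposition certifies tw(G) ≤ 1. G has an edge, so its treewidth is at least 1. Combining the bounds, tw(G) = 1.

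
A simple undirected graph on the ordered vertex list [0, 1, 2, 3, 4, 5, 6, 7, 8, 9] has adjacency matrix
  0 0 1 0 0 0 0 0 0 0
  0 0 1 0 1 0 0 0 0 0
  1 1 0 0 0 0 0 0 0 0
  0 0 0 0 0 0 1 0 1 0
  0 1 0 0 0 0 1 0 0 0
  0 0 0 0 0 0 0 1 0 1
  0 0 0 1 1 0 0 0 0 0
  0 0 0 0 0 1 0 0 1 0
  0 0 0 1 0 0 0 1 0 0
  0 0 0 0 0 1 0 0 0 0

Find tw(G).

A width-1 tree decomposition is:
Bags: B1 = {5, 9}  B2 = {5, 7}  B3 = {7, 8}  B4 = {3, 8}  B5 = {3, 6}  B6 = {4, 6}  B7 = {1, 4}  B8 = {1, 2}  B9 = {0, 2}
Tree: B1–B2, B2–B3, B3–B4, B4–B5, B5–B6, B6–B7, B7–B8, B8–B9
Each bag holds 2 vertices, so the decomposition has width 1, which upper-bounds the treewidth. G has an edge, so its treewidth is at least 1. Hence tw(G) = 1 exactly.

1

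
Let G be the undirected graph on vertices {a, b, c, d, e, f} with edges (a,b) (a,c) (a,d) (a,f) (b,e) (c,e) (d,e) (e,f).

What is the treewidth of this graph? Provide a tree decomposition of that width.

Treewidth 2.
One optimal decomposition is:
Bags: B1 = {a, e, f}  B2 = {a, c, e}  B3 = {a, d, e}  B4 = {a, b, e}
Tree: B1–B2, B2–B3, B3–B4

Every bag has size at most 3, so the width is 3 − 1 = 2 and tw(G) ≤ 2. The edges e–f–a–c–e form a cycle, so G is not a tree and its treewidth is at least 2. Hence tw(G) = 2 exactly.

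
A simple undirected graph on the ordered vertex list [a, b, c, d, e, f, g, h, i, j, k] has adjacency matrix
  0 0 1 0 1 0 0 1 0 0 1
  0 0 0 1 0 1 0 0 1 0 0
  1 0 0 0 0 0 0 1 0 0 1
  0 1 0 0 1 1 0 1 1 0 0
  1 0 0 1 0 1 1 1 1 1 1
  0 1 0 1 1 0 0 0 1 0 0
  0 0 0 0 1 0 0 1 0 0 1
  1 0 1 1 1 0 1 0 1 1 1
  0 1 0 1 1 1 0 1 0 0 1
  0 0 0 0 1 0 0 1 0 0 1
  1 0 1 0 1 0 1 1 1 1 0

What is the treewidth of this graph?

A width-3 tree decomposition is:
Bags: B1 = {e, h, i, k}  B2 = {d, e, h, i}  B3 = {a, e, h, k}  B4 = {d, e, f, i}  B5 = {a, c, h, k}  B6 = {e, g, h, k}  B7 = {b, d, f, i}  B8 = {e, h, j, k}
Tree: B1–B2, B1–B3, B2–B4, B3–B5, B1–B6, B4–B7, B6–B8
Each bag holds 4 vertices, so the decomposition has width 3, which upper-bounds the treewidth. On the other hand G contains the 4-clique {d, e, h, i}. A clique must lie in a single bag of any decomposition, so no decomposition can have width below 3. The upper and lower bounds meet at 3, so that is the treewidth.

3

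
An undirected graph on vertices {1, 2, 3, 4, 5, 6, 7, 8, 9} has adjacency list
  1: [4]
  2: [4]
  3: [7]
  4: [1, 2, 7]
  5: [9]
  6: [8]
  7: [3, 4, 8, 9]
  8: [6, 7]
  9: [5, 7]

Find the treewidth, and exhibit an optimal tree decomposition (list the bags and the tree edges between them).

Treewidth 1.
One such decomposition:
Bags: B1 = {7, 9}  B2 = {7, 8}  B3 = {3, 7}  B4 = {5, 9}  B5 = {4, 7}  B6 = {6, 8}  B7 = {2, 4}  B8 = {1, 4}
Tree: B1–B2, B2–B3, B1–B4, B1–B5, B2–B6, B5–B7, B7–B8

Every bag has size at most 2, so the width is 2 − 1 = 1 and tw(G) ≤ 1. G has an edge, so its treewidth is at least 1. Therefore the treewidth is 1.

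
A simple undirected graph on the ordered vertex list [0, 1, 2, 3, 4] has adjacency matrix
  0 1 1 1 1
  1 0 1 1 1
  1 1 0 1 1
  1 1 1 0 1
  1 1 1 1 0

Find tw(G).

A width-4 tree decomposition is:
Bags: B1 = {0, 1, 2, 3, 4}
Tree: (single bag)
A single bag containing all 5 vertices is trivially a valid decomposition of width 4. On the other hand G contains the 5-clique {0, 1, 2, 3, 4}. A clique must lie in a single bag of any decomposition, so no decomposition can have width below 4. The upper and lower bounds meet at 4, so that is the treewidth.

4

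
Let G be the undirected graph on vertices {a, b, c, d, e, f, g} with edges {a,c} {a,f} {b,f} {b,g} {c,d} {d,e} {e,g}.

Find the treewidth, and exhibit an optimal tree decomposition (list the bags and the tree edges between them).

Treewidth 2.
One optimal decomposition is:
Bags: B1 = {b, f, g}  B2 = {e, f, g}  B3 = {d, e, f}  B4 = {c, d, f}  B5 = {a, c, f}
Tree: B1–B2, B2–B3, B3–B4, B4–B5

Every bag has size at most 3, so the width is 3 − 1 = 2 and tw(G) ≤ 2. For the lower bound, G contains the cycle f–b–g–e–d–c–a–f, so G is not a forest; only forests have treewidth ≤ 1, hence tw(G) ≥ 2. Therefore the treewidth is 2.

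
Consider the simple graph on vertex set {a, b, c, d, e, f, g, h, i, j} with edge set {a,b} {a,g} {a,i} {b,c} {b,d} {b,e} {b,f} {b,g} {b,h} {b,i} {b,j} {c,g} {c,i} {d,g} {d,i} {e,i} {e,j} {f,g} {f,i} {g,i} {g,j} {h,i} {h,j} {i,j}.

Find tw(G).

A width-3 tree decomposition is:
Bags: B1 = {b, c, g, i}  B2 = {b, g, i, j}  B3 = {b, d, g, i}  B4 = {b, e, i, j}  B5 = {b, f, g, i}  B6 = {a, b, g, i}  B7 = {b, h, i, j}
Tree: B1–B2, B2–B3, B2–B4, B2–B5, B1–B6, B2–B7
Every bag has size at most 4, so the width is 4 − 1 = 3 and tw(G) ≤ 3. On the other hand G contains the 4-clique {b, d, g, i}. A clique must lie in a single bag of any decomposition, so no decomposition can have width below 3. Therefore the treewidth is 3.

3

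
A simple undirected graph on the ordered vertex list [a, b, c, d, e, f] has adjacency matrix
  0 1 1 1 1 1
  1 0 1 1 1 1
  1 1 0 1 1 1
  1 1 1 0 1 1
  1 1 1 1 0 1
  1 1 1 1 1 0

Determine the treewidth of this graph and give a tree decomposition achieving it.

A single bag containing all 6 vertices is trivially a valid decomposition of width 5. For the lower bound, the 6 vertices {a, b, c, d, e, f} are pairwise adjacent, and any tree decomposition puts a clique entirely inside one bag — forcing width ≥ 5. The upper and lower bounds meet at 5, so that is the treewidth.

Treewidth 5.
Bags: B1 = {a, b, c, d, e, f}
Tree: (single bag)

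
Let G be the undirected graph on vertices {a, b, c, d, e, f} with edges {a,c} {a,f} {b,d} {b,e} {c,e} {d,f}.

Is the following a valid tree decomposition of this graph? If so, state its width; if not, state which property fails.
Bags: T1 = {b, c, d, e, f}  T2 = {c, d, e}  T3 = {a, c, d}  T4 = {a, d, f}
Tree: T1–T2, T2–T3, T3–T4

No — bags containing vertex f are not connected in the tree.

A tree decomposition must satisfy three properties: every vertex lies in some bag; for every edge, both endpoints lie together in some bag; and for every vertex, the bags containing it form a connected subtree. Here bags containing vertex f are not connected in the tree, so the decomposition is invalid.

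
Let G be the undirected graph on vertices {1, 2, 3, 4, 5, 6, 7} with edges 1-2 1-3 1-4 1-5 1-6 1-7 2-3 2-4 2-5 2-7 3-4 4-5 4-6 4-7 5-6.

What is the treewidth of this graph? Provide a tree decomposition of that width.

Treewidth 3.
One optimal decomposition is:
Bags: B1 = {1, 2, 4, 5}  B2 = {1, 2, 3, 4}  B3 = {1, 4, 5, 6}  B4 = {1, 2, 4, 7}
Tree: B1–B2, B1–B3, B1–B4

Each bag holds 4 vertices, so the decomposition has width 3, which upper-bounds the treewidth. Conversely, {1, 2, 3, 4} is a clique of size 4, and the vertices of any clique must share a bag in every tree decomposition; so some bag has ≥ 4 vertices and tw(G) ≥ 3. Hence tw(G) = 3 exactly.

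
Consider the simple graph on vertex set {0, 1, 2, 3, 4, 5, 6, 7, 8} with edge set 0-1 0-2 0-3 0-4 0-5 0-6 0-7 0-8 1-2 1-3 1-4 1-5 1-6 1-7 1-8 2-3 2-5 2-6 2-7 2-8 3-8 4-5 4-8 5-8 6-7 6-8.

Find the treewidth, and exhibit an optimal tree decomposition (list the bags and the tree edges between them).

Treewidth 4.
Bags: B1 = {0, 1, 2, 6, 8}  B2 = {0, 1, 2, 5, 8}  B3 = {0, 1, 4, 5, 8}  B4 = {0, 1, 2, 6, 7}  B5 = {0, 1, 2, 3, 8}
Tree: B1–B2, B2–B3, B1–B4, B1–B5

Every bag has size at most 5, so the width is 5 − 1 = 4 and tw(G) ≤ 4. For the lower bound, the 5 vertices {0, 1, 2, 3, 8} are pairwise adjacent, and any tree decomposition puts a clique entirely inside one bag — forcing width ≥ 4. Therefore the treewidth is 4.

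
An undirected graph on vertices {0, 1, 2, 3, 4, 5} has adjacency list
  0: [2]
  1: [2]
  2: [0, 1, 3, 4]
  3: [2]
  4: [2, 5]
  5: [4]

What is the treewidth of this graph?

1

A width-1 tree decomposition is:
Bags: B1 = {2, 3}  B2 = {2, 4}  B3 = {4, 5}  B4 = {0, 2}  B5 = {1, 2}
Tree: B1–B2, B2–B3, B2–B4, B4–B5
Every bag has size at most 2, so the width is 2 − 1 = 1 and tw(G) ≤ 1. Any graph with an edge has treewidth ≥ 1, and G has the edge 2–3. The upper and lower bounds meet at 1, so that is the treewidth.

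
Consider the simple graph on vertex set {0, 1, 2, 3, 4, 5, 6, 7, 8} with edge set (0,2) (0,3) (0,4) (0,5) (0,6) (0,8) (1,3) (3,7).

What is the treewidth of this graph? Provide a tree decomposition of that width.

Every bag has size at most 2, so the width is 2 − 1 = 1 and tw(G) ≤ 1. Any graph with an edge has treewidth ≥ 1, and G has the edge 3–0. Combining the bounds, tw(G) = 1.

Treewidth 1.
Bags: B1 = {0, 3}  B2 = {0, 4}  B3 = {3, 7}  B4 = {0, 5}  B5 = {0, 2}  B6 = {0, 8}  B7 = {0, 6}  B8 = {1, 3}
Tree: B1–B2, B1–B3, B1–B4, B4–B5, B2–B6, B1–B7, B3–B8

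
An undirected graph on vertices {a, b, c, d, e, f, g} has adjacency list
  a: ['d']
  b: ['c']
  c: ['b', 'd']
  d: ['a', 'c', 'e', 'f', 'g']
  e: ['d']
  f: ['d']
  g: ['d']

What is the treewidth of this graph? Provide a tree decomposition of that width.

Each bag holds 2 vertices, so the decomposition has width 1, which upper-bounds the treewidth. G has an edge, so its treewidth is at least 1. Therefore the treewidth is 1.

Treewidth 1.
Bags: B1 = {b, c}  B2 = {c, d}  B3 = {d, e}  B4 = {d, g}  B5 = {d, f}  B6 = {a, d}
Tree: B1–B2, B2–B3, B2–B4, B4–B5, B3–B6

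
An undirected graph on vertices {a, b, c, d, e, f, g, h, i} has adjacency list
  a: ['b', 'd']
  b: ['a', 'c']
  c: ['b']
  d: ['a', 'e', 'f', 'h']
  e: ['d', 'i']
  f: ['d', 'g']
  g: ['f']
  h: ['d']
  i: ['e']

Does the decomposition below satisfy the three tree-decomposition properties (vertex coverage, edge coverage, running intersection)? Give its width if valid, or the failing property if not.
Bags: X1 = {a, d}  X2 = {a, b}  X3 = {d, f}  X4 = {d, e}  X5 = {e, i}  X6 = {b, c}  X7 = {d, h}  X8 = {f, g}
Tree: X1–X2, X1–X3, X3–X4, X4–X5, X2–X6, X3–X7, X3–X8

Vertex coverage: the bags together contain {a, b, c, d, e, f, g, h, i}, the full vertex set. Edge coverage: each edge of G has both endpoints in at least one bag. Running intersection: for every vertex, the bags containing it form a connected subtree. All three properties hold, so this is a valid tree decomposition of width max|bag| − 1 = 1, and hence tw(G) ≤ 1.

Yes; width 1.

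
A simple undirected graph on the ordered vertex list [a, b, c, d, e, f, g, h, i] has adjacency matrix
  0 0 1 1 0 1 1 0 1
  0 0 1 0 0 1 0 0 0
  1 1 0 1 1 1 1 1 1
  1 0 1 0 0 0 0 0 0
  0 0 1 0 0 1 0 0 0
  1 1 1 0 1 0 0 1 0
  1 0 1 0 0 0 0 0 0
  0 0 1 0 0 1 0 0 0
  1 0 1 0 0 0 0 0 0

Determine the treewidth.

2

A width-2 tree decomposition is:
Bags: B1 = {b, c, f}  B2 = {c, f, h}  B3 = {c, e, f}  B4 = {a, c, f}  B5 = {a, c, i}  B6 = {a, c, d}  B7 = {a, c, g}
Tree: B1–B2, B1–B3, B2–B4, B4–B5, B5–B6, B5–B7
Every bag has size at most 3, so the width is 3 − 1 = 2 and tw(G) ≤ 2. On the other hand G contains the 3-clique {a, c, d}. A clique must lie in a single bag of any decomposition, so no decomposition can have width below 2. Combining the bounds, tw(G) = 2.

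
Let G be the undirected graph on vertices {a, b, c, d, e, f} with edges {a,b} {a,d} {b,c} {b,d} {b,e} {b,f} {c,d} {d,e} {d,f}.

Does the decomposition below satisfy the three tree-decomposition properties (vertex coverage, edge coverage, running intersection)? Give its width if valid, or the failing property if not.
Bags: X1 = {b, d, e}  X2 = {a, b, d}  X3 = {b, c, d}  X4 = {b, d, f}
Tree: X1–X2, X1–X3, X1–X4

Every vertex of G appears in some bag (union = {a, b, c, d, e, f}); every edge is covered by a bag; and for each vertex v the set of bags containing v is connected in the bag tree. The decomposition is therefore valid. The largest bag has 3 vertices, so the width is 2.

Yes; width 2.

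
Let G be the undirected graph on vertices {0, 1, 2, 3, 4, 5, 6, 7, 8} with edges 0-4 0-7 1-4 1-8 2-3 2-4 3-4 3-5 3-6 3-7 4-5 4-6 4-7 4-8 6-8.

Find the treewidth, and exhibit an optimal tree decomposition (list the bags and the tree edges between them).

The largest bag has 3 vertices, giving width 2; this decomposition certifies tw(G) ≤ 2. Conversely, {0, 4, 7} is a clique of size 3, and the vertices of any clique must share a bag in every tree decomposition; so some bag has ≥ 3 vertices and tw(G) ≥ 2. Combining the bounds, tw(G) = 2.

Treewidth 2.
Bags: B1 = {3, 4, 7}  B2 = {3, 4, 5}  B3 = {2, 3, 4}  B4 = {3, 4, 6}  B5 = {4, 6, 8}  B6 = {1, 4, 8}  B7 = {0, 4, 7}
Tree: B1–B2, B1–B3, B3–B4, B4–B5, B5–B6, B1–B7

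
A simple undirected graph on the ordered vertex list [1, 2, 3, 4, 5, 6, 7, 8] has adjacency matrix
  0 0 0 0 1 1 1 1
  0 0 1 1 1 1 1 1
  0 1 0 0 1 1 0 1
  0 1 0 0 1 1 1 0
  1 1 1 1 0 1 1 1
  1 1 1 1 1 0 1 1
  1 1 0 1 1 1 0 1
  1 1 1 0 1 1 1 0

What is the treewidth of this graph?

4

A width-4 tree decomposition is:
Bags: B1 = {2, 4, 5, 6, 7}  B2 = {2, 5, 6, 7, 8}  B3 = {2, 3, 5, 6, 8}  B4 = {1, 5, 6, 7, 8}
Tree: B1–B2, B2–B3, B2–B4
The largest bag has 5 vertices, giving width 4; this decomposition certifies tw(G) ≤ 4. On the other hand G contains the 5-clique {1, 5, 6, 7, 8}. A clique must lie in a single bag of any decomposition, so no decomposition can have width below 4. The upper and lower bounds meet at 4, so that is the treewidth.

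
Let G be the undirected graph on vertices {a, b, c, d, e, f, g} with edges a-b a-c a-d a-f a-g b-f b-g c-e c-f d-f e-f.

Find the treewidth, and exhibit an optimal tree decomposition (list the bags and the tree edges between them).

Each bag holds 3 vertices, so the decomposition has width 2, which upper-bounds the treewidth. On the other hand G contains the 3-clique {a, b, g}. A clique must lie in a single bag of any decomposition, so no decomposition can have width below 2. Therefore the treewidth is 2.

Treewidth 2.
One such decomposition:
Bags: B1 = {a, c, f}  B2 = {a, b, f}  B3 = {c, e, f}  B4 = {a, b, g}  B5 = {a, d, f}
Tree: B1–B2, B1–B3, B2–B4, B2–B5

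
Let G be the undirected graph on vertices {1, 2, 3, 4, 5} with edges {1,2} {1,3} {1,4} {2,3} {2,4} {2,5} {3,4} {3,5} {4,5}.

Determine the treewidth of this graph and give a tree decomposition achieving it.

The largest bag has 4 vertices, giving width 3; this decomposition certifies tw(G) ≤ 3. For the lower bound, the 4 vertices {1, 2, 3, 4} are pairwise adjacent, and any tree decomposition puts a clique entirely inside one bag — forcing width ≥ 3. Hence tw(G) = 3 exactly.

Treewidth 3.
One optimal decomposition is:
Bags: B1 = {2, 3, 4, 5}  B2 = {1, 2, 3, 4}
Tree: B1–B2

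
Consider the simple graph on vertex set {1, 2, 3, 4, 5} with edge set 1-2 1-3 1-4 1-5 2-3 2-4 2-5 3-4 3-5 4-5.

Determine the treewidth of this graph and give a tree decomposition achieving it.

Treewidth 4.
Bags: B1 = {1, 2, 3, 4, 5}
Tree: (single bag)

A single bag containing all 5 vertices is trivially a valid decomposition of width 4. Conversely, {1, 2, 3, 4, 5} is a clique of size 5, and the vertices of any clique must share a bag in every tree decomposition; so some bag has ≥ 5 vertices and tw(G) ≥ 4. Therefore the treewidth is 4.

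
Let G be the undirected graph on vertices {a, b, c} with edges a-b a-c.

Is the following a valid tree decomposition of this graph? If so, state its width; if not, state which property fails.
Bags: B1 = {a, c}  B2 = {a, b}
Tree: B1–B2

Yes; width 1.

Every vertex of G appears in some bag (union = {a, b, c}); every edge is covered by a bag; and for each vertex v the set of bags containing v is connected in the bag tree. The decomposition is therefore valid. The largest bag has 2 vertices, so the width is 1.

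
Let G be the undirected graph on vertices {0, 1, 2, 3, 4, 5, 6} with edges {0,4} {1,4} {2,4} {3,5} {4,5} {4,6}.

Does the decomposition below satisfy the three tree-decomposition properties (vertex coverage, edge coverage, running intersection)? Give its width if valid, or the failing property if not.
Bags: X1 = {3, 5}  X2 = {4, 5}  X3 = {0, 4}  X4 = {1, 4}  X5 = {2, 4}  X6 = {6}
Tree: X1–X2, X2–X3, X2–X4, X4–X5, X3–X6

No — edge (4,6) lies in no bag.

A tree decomposition must satisfy three properties: every vertex lies in some bag; for every edge, both endpoints lie together in some bag; and for every vertex, the bags containing it form a connected subtree. Here edge (4,6) lies in no bag, so the decomposition is invalid.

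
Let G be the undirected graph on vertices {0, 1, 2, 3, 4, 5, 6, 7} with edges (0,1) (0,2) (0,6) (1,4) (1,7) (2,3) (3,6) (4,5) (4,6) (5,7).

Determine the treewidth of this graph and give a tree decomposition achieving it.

Each bag holds 3 vertices, so the decomposition has width 2, which upper-bounds the treewidth. Since 5–7–1–4–5 is a cycle in G, G is not acyclic. Forests are exactly the graphs of treewidth ≤ 1, so tw(G) ≥ 2. Combining the bounds, tw(G) = 2.

Treewidth 2.
One such decomposition:
Bags: B1 = {4, 5, 7}  B2 = {1, 4, 7}  B3 = {1, 4, 6}  B4 = {0, 1, 6}  B5 = {0, 3, 6}  B6 = {0, 2, 3}
Tree: B1–B2, B2–B3, B3–B4, B4–B5, B5–B6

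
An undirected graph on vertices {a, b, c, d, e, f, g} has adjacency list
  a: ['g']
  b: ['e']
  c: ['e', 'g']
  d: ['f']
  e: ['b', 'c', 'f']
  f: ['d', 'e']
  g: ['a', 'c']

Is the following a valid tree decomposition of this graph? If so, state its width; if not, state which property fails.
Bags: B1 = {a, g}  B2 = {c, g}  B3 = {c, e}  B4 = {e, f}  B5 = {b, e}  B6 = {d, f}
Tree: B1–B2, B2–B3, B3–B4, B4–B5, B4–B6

Yes; width 1.

Vertex coverage: the bags together contain {a, b, c, d, e, f, g}, the full vertex set. Edge coverage: each edge of G has both endpoints in at least one bag. Running intersection: for every vertex, the bags containing it form a connected subtree. All three properties hold, so this is a valid tree decomposition of width max|bag| − 1 = 1, and hence tw(G) ≤ 1.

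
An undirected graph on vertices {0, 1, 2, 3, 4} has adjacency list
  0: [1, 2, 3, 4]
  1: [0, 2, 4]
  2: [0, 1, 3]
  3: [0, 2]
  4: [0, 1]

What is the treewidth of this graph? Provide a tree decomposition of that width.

Each bag holds 3 vertices, so the decomposition has width 2, which upper-bounds the treewidth. Conversely, {0, 1, 2} is a clique of size 3, and the vertices of any clique must share a bag in every tree decomposition; so some bag has ≥ 3 vertices and tw(G) ≥ 2. Hence tw(G) = 2 exactly.

Treewidth 2.
One optimal decomposition is:
Bags: B1 = {0, 2, 3}  B2 = {0, 1, 2}  B3 = {0, 1, 4}
Tree: B1–B2, B2–B3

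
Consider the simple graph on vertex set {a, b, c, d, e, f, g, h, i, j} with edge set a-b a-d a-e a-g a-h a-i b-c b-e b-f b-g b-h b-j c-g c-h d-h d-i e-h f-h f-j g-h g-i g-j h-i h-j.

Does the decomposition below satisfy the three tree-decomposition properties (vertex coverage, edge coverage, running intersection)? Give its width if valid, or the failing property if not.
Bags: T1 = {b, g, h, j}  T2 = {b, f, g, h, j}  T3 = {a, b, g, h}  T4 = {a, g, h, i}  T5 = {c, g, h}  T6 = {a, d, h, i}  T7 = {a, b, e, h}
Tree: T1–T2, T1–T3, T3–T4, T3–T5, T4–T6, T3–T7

A tree decomposition must satisfy three properties: every vertex lies in some bag; for every edge, both endpoints lie together in some bag; and for every vertex, the bags containing it form a connected subtree. Here edge (b,c) lies in no bag, so the decomposition is invalid.

No — edge (b,c) lies in no bag.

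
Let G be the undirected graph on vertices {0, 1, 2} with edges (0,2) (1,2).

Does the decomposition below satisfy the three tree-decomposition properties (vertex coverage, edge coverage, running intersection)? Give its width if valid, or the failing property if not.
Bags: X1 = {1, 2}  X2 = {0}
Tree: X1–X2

No — edge (2,0) lies in no bag.

A tree decomposition must satisfy three properties: every vertex lies in some bag; for every edge, both endpoints lie together in some bag; and for every vertex, the bags containing it form a connected subtree. Here edge (2,0) lies in no bag, so the decomposition is invalid.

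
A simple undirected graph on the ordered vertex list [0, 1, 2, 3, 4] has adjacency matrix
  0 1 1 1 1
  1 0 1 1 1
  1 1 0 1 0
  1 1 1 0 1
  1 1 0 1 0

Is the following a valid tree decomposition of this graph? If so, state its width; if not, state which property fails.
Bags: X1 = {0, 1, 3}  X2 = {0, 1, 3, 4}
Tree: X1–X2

A tree decomposition must satisfy three properties: every vertex lies in some bag; for every edge, both endpoints lie together in some bag; and for every vertex, the bags containing it form a connected subtree. Here vertex 2 appears in no bag, so the decomposition is invalid.

No — vertex 2 appears in no bag.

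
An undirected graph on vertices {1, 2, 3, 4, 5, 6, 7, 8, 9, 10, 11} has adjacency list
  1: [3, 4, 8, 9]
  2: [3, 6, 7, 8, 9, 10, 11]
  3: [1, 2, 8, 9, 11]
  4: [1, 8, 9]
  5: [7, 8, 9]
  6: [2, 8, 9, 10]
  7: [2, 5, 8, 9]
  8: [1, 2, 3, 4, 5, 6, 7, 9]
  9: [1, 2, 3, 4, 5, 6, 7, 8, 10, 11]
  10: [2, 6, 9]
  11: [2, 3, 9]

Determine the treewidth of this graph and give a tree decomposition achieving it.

Treewidth 3.
Bags: B1 = {2, 3, 8, 9}  B2 = {2, 6, 8, 9}  B3 = {2, 3, 9, 11}  B4 = {1, 3, 8, 9}  B5 = {1, 4, 8, 9}  B6 = {2, 6, 9, 10}  B7 = {2, 7, 8, 9}  B8 = {5, 7, 8, 9}
Tree: B1–B2, B1–B3, B1–B4, B4–B5, B2–B6, B2–B7, B7–B8

The largest bag has 4 vertices, giving width 3; this decomposition certifies tw(G) ≤ 3. Conversely, {1, 3, 8, 9} is a clique of size 4, and the vertices of any clique must share a bag in every tree decomposition; so some bag has ≥ 4 vertices and tw(G) ≥ 3. Hence tw(G) = 3 exactly.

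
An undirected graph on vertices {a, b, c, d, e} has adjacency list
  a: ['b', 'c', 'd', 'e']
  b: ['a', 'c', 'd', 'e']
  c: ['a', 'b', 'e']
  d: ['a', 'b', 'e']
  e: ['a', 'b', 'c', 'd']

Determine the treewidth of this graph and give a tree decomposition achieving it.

The largest bag has 4 vertices, giving width 3; this decomposition certifies tw(G) ≤ 3. For the lower bound, the 4 vertices {a, b, d, e} are pairwise adjacent, and any tree decomposition puts a clique entirely inside one bag — forcing width ≥ 3. Combining the bounds, tw(G) = 3.

Treewidth 3.
Bags: B1 = {a, b, c, e}  B2 = {a, b, d, e}
Tree: B1–B2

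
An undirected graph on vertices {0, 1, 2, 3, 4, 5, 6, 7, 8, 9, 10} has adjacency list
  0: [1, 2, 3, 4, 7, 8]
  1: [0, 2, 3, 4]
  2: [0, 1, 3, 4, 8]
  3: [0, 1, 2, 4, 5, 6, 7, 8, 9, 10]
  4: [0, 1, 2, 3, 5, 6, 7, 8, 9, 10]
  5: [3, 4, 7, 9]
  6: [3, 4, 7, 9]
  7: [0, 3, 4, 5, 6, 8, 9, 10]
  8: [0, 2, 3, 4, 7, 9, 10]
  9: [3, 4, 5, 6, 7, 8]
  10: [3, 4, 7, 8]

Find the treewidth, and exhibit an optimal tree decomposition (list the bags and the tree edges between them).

Treewidth 4.
Bags: B1 = {0, 3, 4, 7, 8}  B2 = {3, 4, 7, 8, 9}  B3 = {3, 4, 7, 8, 10}  B4 = {0, 2, 3, 4, 8}  B5 = {3, 4, 5, 7, 9}  B6 = {3, 4, 6, 7, 9}  B7 = {0, 1, 2, 3, 4}
Tree: B1–B2, B2–B3, B1–B4, B2–B5, B5–B6, B4–B7

The largest bag has 5 vertices, giving width 4; this decomposition certifies tw(G) ≤ 4. Conversely, {0, 1, 2, 3, 4} is a clique of size 5, and the vertices of any clique must share a bag in every tree decomposition; so some bag has ≥ 5 vertices and tw(G) ≥ 4. The upper and lower bounds meet at 4, so that is the treewidth.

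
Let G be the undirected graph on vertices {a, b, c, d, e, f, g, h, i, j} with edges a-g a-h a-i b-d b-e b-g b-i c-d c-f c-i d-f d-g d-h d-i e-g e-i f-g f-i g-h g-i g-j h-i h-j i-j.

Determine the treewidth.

3

A width-3 tree decomposition is:
Bags: B1 = {d, f, g, i}  B2 = {d, g, h, i}  B3 = {a, g, h, i}  B4 = {b, d, g, i}  B5 = {b, e, g, i}  B6 = {g, h, i, j}  B7 = {c, d, f, i}
Tree: B1–B2, B2–B3, B1–B4, B4–B5, B3–B6, B1–B7
The largest bag has 4 vertices, giving width 3; this decomposition certifies tw(G) ≤ 3. For the lower bound, the 4 vertices {d, g, h, i} are pairwise adjacent, and any tree decomposition puts a clique entirely inside one bag — forcing width ≥ 3. The upper and lower bounds meet at 3, so that is the treewidth.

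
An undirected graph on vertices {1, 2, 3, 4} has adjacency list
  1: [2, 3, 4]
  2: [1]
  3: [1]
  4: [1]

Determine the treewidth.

A width-1 tree decomposition is:
Bags: B1 = {1, 3}  B2 = {1, 2}  B3 = {1, 4}
Tree: B1–B2, B2–B3
The largest bag has 2 vertices, giving width 1; this decomposition certifies tw(G) ≤ 1. G has an edge, so its treewidth is at least 1. Therefore the treewidth is 1.

1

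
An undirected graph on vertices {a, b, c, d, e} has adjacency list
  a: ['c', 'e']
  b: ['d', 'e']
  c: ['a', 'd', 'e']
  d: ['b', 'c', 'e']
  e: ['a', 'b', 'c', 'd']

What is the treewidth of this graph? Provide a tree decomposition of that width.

Treewidth 2.
One optimal decomposition is:
Bags: B1 = {a, c, e}  B2 = {c, d, e}  B3 = {b, d, e}
Tree: B1–B2, B2–B3

Every bag has size at most 3, so the width is 3 − 1 = 2 and tw(G) ≤ 2. For the lower bound, the 3 vertices {c, d, e} are pairwise adjacent, and any tree decomposition puts a clique entirely inside one bag — forcing width ≥ 2. The upper and lower bounds meet at 2, so that is the treewidth.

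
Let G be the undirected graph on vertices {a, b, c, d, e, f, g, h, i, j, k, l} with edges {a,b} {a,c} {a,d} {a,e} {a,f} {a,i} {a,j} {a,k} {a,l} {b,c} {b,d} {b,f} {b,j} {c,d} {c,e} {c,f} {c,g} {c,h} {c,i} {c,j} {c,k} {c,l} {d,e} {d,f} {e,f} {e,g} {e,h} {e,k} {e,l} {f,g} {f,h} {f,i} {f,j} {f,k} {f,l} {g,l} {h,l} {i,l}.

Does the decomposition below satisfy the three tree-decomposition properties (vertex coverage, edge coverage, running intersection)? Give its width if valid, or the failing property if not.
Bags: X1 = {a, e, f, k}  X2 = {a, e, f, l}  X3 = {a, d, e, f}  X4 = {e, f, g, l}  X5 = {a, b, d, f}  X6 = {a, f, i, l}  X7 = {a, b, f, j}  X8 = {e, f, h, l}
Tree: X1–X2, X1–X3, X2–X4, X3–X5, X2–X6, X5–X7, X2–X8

A tree decomposition must satisfy three properties: every vertex lies in some bag; for every edge, both endpoints lie together in some bag; and for every vertex, the bags containing it form a connected subtree. Here vertex c appears in no bag, so the decomposition is invalid.

No — vertex c appears in no bag.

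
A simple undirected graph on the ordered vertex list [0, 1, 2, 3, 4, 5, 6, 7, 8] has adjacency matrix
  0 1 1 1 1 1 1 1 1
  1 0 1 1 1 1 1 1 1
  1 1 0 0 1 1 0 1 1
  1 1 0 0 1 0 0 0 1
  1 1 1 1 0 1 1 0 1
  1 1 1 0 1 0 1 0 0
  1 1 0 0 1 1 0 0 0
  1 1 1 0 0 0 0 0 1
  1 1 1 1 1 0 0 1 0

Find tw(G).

A width-4 tree decomposition is:
Bags: B1 = {0, 1, 2, 7, 8}  B2 = {0, 1, 2, 4, 8}  B3 = {0, 1, 2, 4, 5}  B4 = {0, 1, 3, 4, 8}  B5 = {0, 1, 4, 5, 6}
Tree: B1–B2, B2–B3, B2–B4, B3–B5
Each bag holds 5 vertices, so the decomposition has width 4, which upper-bounds the treewidth. Conversely, {0, 1, 2, 4, 8} is a clique of size 5, and the vertices of any clique must share a bag in every tree decomposition; so some bag has ≥ 5 vertices and tw(G) ≥ 4. Therefore the treewidth is 4.

4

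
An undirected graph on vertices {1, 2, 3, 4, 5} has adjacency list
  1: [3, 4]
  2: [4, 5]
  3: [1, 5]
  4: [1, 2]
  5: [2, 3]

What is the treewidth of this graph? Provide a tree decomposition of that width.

Treewidth 2.
Bags: B1 = {1, 3, 5}  B2 = {1, 2, 5}  B3 = {1, 2, 4}
Tree: B1–B2, B2–B3

The largest bag has 3 vertices, giving width 2; this decomposition certifies tw(G) ≤ 2. Since 1–3–5–2–4–1 is a cycle in G, G is not acyclic. Forests are exactly the graphs of treewidth ≤ 1, so tw(G) ≥ 2. Therefore the treewidth is 2.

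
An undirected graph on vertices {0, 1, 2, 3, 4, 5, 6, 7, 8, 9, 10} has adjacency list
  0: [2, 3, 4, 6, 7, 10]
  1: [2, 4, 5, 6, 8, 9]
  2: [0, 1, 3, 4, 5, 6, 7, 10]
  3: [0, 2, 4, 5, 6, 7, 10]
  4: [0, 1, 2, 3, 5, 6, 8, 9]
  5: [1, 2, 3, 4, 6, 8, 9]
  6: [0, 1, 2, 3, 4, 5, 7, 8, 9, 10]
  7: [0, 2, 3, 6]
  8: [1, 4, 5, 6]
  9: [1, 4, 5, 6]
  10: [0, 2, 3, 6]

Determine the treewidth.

A width-4 tree decomposition is:
Bags: B1 = {2, 3, 4, 5, 6}  B2 = {0, 2, 3, 4, 6}  B3 = {1, 2, 4, 5, 6}  B4 = {1, 4, 5, 6, 8}  B5 = {0, 2, 3, 6, 10}  B6 = {1, 4, 5, 6, 9}  B7 = {0, 2, 3, 6, 7}
Tree: B1–B2, B1–B3, B3–B4, B2–B5, B3–B6, B5–B7
The largest bag has 5 vertices, giving width 4; this decomposition certifies tw(G) ≤ 4. For the lower bound, the 5 vertices {1, 4, 5, 6, 8} are pairwise adjacent, and any tree decomposition puts a clique entirely inside one bag — forcing width ≥ 4. The upper and lower bounds meet at 4, so that is the treewidth.

4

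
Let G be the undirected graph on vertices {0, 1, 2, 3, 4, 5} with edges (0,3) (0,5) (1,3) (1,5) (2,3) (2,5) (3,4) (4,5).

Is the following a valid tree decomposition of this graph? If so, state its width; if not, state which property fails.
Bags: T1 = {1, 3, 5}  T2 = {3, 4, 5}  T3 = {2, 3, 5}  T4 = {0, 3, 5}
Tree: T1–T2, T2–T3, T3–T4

Vertex coverage: the bags together contain {0, 1, 2, 3, 4, 5}, the full vertex set. Edge coverage: each edge of G has both endpoints in at least one bag. Running intersection: for every vertex, the bags containing it form a connected subtree. All three properties hold, so this is a valid tree decomposition of width max|bag| − 1 = 2, and hence tw(G) ≤ 2.

Yes; width 2.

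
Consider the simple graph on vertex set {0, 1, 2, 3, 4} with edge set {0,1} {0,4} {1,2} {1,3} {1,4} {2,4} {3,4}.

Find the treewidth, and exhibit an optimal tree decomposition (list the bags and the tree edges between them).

Treewidth 2.
One such decomposition:
Bags: B1 = {1, 3, 4}  B2 = {1, 2, 4}  B3 = {0, 1, 4}
Tree: B1–B2, B2–B3

Every bag has size at most 3, so the width is 3 − 1 = 2 and tw(G) ≤ 2. On the other hand G contains the 3-clique {0, 1, 4}. A clique must lie in a single bag of any decomposition, so no decomposition can have width below 2. Hence tw(G) = 2 exactly.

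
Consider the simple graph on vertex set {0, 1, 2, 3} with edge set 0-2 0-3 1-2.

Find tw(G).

A width-1 tree decomposition is:
Bags: B1 = {1, 2}  B2 = {0, 2}  B3 = {0, 3}
Tree: B1–B2, B2–B3
Each bag holds 2 vertices, so the decomposition has width 1, which upper-bounds the treewidth. Since G has at least one edge (e.g. 1–2), it is not an edgeless graph, so tw(G) ≥ 1. The upper and lower bounds meet at 1, so that is the treewidth.

1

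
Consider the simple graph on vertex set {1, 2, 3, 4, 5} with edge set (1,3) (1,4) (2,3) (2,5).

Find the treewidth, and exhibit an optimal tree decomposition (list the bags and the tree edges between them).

Treewidth 1.
One such decomposition:
Bags: B1 = {1, 4}  B2 = {1, 3}  B3 = {2, 3}  B4 = {2, 5}
Tree: B1–B2, B2–B3, B3–B4

Each bag holds 2 vertices, so the decomposition has width 1, which upper-bounds the treewidth. Any graph with an edge has treewidth ≥ 1, and G has the edge 4–1. Hence tw(G) = 1 exactly.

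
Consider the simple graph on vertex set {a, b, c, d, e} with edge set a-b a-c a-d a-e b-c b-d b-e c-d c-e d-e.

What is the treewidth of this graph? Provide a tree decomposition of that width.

A single bag containing all 5 vertices is trivially a valid decomposition of width 4. For the lower bound, the 5 vertices {a, b, c, d, e} are pairwise adjacent, and any tree decomposition puts a clique entirely inside one bag — forcing width ≥ 4. Combining the bounds, tw(G) = 4.

Treewidth 4.
One such decomposition:
Bags: B1 = {a, b, c, d, e}
Tree: (single bag)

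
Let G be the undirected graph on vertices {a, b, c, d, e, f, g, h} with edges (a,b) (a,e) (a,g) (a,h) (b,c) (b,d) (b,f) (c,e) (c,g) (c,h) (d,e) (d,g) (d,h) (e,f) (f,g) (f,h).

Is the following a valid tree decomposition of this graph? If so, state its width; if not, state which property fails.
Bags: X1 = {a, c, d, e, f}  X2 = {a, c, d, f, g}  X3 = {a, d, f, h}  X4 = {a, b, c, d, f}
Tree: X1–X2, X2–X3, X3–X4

A tree decomposition must satisfy three properties: every vertex lies in some bag; for every edge, both endpoints lie together in some bag; and for every vertex, the bags containing it form a connected subtree. Here edge (c,h) lies in no bag, so the decomposition is invalid.

No — edge (c,h) lies in no bag.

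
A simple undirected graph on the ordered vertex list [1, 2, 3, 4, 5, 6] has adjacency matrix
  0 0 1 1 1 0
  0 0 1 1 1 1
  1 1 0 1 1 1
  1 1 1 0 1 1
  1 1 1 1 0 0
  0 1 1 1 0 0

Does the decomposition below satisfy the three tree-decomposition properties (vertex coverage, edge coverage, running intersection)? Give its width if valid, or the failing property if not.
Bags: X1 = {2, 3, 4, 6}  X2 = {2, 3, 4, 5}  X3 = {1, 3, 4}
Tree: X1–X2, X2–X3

No — edge (5,1) lies in no bag.

A tree decomposition must satisfy three properties: every vertex lies in some bag; for every edge, both endpoints lie together in some bag; and for every vertex, the bags containing it form a connected subtree. Here edge (5,1) lies in no bag, so the decomposition is invalid.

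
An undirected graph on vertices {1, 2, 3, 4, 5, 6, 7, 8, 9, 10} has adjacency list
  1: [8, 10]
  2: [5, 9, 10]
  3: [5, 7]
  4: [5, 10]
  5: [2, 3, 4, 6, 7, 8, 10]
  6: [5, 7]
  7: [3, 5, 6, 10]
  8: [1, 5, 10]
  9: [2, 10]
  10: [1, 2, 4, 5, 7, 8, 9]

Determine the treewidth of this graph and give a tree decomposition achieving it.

Every bag has size at most 3, so the width is 3 − 1 = 2 and tw(G) ≤ 2. Conversely, {1, 8, 10} is a clique of size 3, and the vertices of any clique must share a bag in every tree decomposition; so some bag has ≥ 3 vertices and tw(G) ≥ 2. The upper and lower bounds meet at 2, so that is the treewidth.

Treewidth 2.
One such decomposition:
Bags: B1 = {5, 8, 10}  B2 = {4, 5, 10}  B3 = {5, 7, 10}  B4 = {1, 8, 10}  B5 = {3, 5, 7}  B6 = {5, 6, 7}  B7 = {2, 5, 10}  B8 = {2, 9, 10}
Tree: B1–B2, B2–B3, B1–B4, B3–B5, B3–B6, B2–B7, B7–B8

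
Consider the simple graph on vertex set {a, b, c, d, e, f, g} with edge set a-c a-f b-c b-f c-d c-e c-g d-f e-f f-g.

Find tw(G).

A width-2 tree decomposition is:
Bags: B1 = {c, f, g}  B2 = {b, c, f}  B3 = {a, c, f}  B4 = {c, e, f}  B5 = {c, d, f}
Tree: B1–B2, B2–B3, B3–B4, B4–B5
The largest bag has 3 vertices, giving width 2; this decomposition certifies tw(G) ≤ 2. For the lower bound, G contains the cycle c–g–f–b–c, so G is not a forest; only forests have treewidth ≤ 1, hence tw(G) ≥ 2. Hence tw(G) = 2 exactly.

2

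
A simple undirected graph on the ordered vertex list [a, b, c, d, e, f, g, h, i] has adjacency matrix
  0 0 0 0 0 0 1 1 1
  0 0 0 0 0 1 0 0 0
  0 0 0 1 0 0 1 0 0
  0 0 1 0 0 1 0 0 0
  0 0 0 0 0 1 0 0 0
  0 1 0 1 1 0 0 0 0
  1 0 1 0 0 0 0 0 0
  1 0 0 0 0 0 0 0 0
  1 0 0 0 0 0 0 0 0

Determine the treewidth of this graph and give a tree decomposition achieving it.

Treewidth 1.
Bags: B1 = {c, g}  B2 = {a, g}  B3 = {c, d}  B4 = {a, h}  B5 = {d, f}  B6 = {e, f}  B7 = {b, f}  B8 = {a, i}
Tree: B1–B2, B1–B3, B2–B4, B3–B5, B5–B6, B5–B7, B2–B8

Every bag has size at most 2, so the width is 2 − 1 = 1 and tw(G) ≤ 1. Since G has at least one edge (e.g. g–c), it is not an edgeless graph, so tw(G) ≥ 1. Combining the bounds, tw(G) = 1.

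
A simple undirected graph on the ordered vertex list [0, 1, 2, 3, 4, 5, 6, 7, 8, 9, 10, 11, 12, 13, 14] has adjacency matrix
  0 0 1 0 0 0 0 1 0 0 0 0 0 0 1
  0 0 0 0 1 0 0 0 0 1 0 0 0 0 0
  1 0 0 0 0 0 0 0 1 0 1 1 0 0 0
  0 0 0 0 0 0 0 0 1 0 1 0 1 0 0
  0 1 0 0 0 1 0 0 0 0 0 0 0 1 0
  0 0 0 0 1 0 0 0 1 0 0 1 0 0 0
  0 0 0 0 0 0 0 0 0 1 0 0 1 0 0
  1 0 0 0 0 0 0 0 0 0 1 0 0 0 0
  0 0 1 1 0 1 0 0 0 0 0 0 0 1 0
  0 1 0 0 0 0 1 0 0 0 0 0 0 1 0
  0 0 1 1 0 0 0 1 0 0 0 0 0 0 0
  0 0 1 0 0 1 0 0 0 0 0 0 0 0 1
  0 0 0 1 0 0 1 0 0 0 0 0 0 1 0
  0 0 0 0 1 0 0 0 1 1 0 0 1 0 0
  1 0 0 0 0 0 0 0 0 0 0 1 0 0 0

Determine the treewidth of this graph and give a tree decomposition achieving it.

Every bag has size at most 4, so the width is 4 − 1 = 3 and tw(G) ≤ 3. For the lower bound: the 4 vertex sets {1,6,9}, {4}, {13}, {3,5,8,12} are disjoint, each induces a connected subgraph, and every pair is joined by at least one edge of G. Contracting each set to a single vertex therefore yields K_{4} as a minor, and since treewidth is minor-monotone, tw(G) ≥ tw(K_{4}) = 3. Therefore the treewidth is 3.

Treewidth 3.
Bags: B1 = {1, 4, 6, 9}  B2 = {4, 6, 9, 13}  B3 = {4, 6, 12, 13}  B4 = {4, 5, 12, 13}  B5 = {5, 8, 12, 13}  B6 = {3, 5, 8, 12}  B7 = {3, 5, 8, 11}  B8 = {2, 3, 8, 11}  B9 = {2, 3, 10, 11}  B10 = {2, 10, 11, 14}  B11 = {0, 2, 10, 14}  B12 = {0, 7, 10, 14}
Tree: B1–B2, B2–B3, B3–B4, B4–B5, B5–B6, B6–B7, B7–B8, B8–B9, B9–B10, B10–B11, B11–B12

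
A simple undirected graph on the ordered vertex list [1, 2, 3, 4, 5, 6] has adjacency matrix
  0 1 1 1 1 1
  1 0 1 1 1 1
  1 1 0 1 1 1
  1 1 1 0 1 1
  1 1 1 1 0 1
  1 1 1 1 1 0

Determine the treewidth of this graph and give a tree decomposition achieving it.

Treewidth 5.
One such decomposition:
Bags: B1 = {1, 2, 3, 4, 5, 6}
Tree: (single bag)

A single bag containing all 6 vertices is trivially a valid decomposition of width 5. On the other hand G contains the 6-clique {1, 2, 3, 4, 5, 6}. A clique must lie in a single bag of any decomposition, so no decomposition can have width below 5. Therefore the treewidth is 5.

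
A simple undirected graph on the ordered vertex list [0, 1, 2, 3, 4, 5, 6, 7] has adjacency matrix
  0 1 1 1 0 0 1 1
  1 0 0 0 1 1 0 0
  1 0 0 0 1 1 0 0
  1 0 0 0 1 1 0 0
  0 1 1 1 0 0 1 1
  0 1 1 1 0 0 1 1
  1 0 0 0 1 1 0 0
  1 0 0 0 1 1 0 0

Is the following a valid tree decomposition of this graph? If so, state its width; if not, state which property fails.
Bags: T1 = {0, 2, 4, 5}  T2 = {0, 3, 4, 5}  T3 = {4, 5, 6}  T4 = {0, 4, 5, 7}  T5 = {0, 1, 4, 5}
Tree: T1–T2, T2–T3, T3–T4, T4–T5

No — edge (0,6) lies in no bag.

A tree decomposition must satisfy three properties: every vertex lies in some bag; for every edge, both endpoints lie together in some bag; and for every vertex, the bags containing it form a connected subtree. Here edge (0,6) lies in no bag, so the decomposition is invalid.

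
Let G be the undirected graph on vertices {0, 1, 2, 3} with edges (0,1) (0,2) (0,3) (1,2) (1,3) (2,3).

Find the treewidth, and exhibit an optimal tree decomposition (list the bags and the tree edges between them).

Treewidth 3.
Bags: B1 = {0, 1, 2, 3}
Tree: (single bag)

With just one bag of size 4, the width is 4 − 1 = 3, so tw(G) ≤ 3. Conversely, {0, 1, 2, 3} is a clique of size 4, and the vertices of any clique must share a bag in every tree decomposition; so some bag has ≥ 4 vertices and tw(G) ≥ 3. The upper and lower bounds meet at 3, so that is the treewidth.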